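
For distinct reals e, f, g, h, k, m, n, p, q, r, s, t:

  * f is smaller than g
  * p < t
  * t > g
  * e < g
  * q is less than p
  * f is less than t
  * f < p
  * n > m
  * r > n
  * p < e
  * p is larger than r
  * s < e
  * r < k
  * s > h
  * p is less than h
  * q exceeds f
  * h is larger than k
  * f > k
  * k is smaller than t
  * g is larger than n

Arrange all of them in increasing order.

The consecutive links are each given: m < n; n < r; r < k; k < f; f < q; q < p; p < h; h < s; s < e; e < g; g < t.

m < n < r < k < f < q < p < h < s < e < g < t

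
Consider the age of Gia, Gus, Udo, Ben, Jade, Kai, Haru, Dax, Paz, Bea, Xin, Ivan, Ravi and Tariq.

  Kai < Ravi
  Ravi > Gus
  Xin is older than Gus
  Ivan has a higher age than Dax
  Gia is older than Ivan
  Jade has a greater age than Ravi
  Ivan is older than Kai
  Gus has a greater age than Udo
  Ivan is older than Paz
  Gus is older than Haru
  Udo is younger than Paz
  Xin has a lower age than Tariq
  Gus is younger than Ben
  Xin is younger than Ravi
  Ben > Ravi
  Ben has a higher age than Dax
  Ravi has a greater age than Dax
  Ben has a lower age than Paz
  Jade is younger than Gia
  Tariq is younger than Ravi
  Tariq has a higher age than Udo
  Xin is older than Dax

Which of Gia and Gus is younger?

Gus

Gus < Xin and Xin < Tariq give Gus < Tariq.
With Tariq < Ravi: Gus < Xin < Tariq < Ravi.
With Ravi < Ben: Gus < Xin < Tariq < Ravi < Ben.
Then Ben < Paz extends the chain to Paz.
With Paz < Ivan: Gus < Xin < Tariq < Ravi < Ben < Paz < Ivan.
Then Ivan < Gia extends the chain to Gia.
So Gus < Gia; Gus is the younger of the two.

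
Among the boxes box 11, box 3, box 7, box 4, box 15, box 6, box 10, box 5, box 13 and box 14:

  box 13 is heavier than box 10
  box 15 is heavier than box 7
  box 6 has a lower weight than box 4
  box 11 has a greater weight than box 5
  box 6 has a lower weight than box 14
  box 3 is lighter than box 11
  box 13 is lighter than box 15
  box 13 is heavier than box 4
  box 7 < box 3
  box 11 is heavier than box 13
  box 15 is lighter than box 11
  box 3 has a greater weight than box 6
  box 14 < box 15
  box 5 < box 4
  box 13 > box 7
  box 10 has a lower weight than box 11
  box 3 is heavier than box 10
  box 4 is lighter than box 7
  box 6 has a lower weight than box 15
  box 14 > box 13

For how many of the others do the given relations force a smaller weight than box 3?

5

Directly below box 3: box 6, box 10, box 7.
One step further: box 4 (4 so far).
One step further: box 5 (5 so far).
Nothing else is reachable below box 3; 5 in all.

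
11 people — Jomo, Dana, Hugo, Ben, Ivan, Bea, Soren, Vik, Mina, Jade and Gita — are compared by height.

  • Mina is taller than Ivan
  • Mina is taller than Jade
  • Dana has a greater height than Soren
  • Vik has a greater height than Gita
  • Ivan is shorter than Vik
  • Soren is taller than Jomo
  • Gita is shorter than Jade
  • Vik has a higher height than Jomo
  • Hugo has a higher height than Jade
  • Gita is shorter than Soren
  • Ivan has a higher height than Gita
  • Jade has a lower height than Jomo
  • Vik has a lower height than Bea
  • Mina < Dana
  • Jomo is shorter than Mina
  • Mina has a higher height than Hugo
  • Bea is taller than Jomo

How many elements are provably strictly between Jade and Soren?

The relations place Jade below Soren. An element lies strictly between them when it is forced above Jade and also forced below Soren.
Above Jade: {Jomo, Hugo, Vik, Mina, Dana, Bea}. Below Soren: {Gita, Jomo}.
Intersection: {Jomo} — 1.

1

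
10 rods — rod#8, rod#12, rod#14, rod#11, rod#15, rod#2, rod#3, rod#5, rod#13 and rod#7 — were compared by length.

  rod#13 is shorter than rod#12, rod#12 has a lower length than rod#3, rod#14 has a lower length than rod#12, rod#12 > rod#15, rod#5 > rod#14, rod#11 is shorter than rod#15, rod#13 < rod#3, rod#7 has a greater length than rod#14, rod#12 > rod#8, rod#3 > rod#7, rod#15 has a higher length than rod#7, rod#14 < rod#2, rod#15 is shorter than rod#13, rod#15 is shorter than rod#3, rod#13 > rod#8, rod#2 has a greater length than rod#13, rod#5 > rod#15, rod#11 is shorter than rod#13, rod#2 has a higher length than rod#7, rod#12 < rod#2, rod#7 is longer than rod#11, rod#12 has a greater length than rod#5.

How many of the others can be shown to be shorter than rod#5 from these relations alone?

4

From rod#5 the given relations immediately reach rod#14, rod#15.
From those, rod#11, rod#7 — 4 in total.
No other element is forced below rod#5 by the given relations, so the count is 4.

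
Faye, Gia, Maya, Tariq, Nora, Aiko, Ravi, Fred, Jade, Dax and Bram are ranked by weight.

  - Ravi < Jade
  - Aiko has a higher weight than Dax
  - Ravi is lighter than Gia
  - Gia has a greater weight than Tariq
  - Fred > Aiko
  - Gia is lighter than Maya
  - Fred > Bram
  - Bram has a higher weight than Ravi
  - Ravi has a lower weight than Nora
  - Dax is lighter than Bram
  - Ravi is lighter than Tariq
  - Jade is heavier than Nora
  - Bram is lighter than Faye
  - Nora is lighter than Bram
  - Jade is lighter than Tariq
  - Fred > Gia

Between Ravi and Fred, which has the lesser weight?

Ravi

Link the given pairs in sequence: Ravi < Nora; Nora < Jade; Jade < Tariq; Tariq < Gia; Gia < Fred.
Chaining these gives Ravi < Nora < Jade < Tariq < Gia < Fred.
So Ravi < Fred; Ravi is the lighter of the two.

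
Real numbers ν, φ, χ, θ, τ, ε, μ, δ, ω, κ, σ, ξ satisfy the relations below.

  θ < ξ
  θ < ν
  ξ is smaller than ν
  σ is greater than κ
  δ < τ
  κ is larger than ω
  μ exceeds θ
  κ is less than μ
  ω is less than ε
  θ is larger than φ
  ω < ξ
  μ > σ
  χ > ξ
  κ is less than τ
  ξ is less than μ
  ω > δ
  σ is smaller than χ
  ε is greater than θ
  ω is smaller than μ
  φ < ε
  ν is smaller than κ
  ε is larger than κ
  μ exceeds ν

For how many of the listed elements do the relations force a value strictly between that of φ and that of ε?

The relations place φ below ε. An element lies strictly between them when it is forced above φ and also forced below ε.
Above φ: {θ, ξ, ν, κ, σ, μ, χ, τ}. Below ε: {θ, δ, ω, ξ, ν, κ}.
Intersection: {θ, ξ, ν, κ} — 4.

4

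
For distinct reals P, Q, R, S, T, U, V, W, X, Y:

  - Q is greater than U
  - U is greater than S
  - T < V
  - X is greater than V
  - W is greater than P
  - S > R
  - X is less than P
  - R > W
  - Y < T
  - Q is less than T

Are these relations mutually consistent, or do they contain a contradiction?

We have Q < T stated directly, yet also T < V < X < P < W < R < S < U < Q by chaining the others — so T < Q. Contradiction.

inconsistent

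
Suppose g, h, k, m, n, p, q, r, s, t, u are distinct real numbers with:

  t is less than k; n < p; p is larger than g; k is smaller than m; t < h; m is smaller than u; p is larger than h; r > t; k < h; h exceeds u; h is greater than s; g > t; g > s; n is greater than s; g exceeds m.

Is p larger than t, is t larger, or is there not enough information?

Link the given pairs in sequence: t < k; k < m; m < g; g < p.
Together: t < k < m < g < p.
So p is larger.

p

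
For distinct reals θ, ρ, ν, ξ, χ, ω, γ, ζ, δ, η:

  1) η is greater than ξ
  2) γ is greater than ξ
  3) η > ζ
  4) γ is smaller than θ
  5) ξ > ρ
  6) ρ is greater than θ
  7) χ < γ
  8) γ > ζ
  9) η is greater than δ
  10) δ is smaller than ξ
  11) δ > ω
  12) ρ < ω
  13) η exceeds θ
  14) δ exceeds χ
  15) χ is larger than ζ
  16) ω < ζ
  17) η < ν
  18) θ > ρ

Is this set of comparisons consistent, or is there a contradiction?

Chaining the given relations yields ρ < ω < ζ < χ < δ < ξ < γ < θ, so ρ < θ. But one relation states θ < ρ. These cannot both hold.

inconsistent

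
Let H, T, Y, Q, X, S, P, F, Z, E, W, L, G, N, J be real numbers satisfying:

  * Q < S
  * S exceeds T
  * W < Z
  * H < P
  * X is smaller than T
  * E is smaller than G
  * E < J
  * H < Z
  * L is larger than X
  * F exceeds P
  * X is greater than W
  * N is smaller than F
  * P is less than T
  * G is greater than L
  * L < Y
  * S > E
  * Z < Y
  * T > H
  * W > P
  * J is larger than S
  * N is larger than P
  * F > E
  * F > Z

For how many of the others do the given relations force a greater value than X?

Directly above X: T, L.
One step further: S, Y, G (5 so far).
One step further: J (6 so far).
Nothing else is reachable above X; 6 in all.

6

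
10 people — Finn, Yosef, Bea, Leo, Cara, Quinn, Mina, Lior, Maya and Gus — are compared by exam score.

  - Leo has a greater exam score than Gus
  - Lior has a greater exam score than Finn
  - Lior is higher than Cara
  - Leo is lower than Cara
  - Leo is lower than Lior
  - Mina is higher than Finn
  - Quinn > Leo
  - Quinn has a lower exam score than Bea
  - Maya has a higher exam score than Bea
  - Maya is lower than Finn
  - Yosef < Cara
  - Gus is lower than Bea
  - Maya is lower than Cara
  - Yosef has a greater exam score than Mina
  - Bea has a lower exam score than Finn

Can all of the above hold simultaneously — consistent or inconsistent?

The single ordering Gus < Leo < Quinn < Bea < Maya < Finn < Mina < Yosef < Cara < Lior satisfies every listed relation, so no contradiction arises.

consistent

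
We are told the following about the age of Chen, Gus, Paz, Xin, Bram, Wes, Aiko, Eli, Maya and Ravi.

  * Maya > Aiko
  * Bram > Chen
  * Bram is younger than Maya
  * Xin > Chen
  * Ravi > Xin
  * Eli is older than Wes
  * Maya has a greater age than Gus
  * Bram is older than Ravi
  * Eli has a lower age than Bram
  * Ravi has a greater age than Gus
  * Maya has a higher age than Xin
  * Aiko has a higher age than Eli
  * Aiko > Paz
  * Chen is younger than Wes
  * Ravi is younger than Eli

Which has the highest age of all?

Maya

Chaining downward from Maya: directly below it, Xin, Gus, Aiko, Bram; then Chen, Ravi, Paz, Eli; then Wes.
That covers every other element, and nothing is given above Maya, so Maya is the highest age.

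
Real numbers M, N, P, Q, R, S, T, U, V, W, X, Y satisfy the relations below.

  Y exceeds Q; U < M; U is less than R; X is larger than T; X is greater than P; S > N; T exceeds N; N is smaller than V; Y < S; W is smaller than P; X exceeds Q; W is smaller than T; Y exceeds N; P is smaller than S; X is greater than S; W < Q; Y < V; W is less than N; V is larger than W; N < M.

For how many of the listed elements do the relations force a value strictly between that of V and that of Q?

1

Chaining upward from Q reaches: Y, S, X.
Chaining downward from V reaches: W, N, Y.
Strictly between Q and V are those in both lists: Y — 1 element.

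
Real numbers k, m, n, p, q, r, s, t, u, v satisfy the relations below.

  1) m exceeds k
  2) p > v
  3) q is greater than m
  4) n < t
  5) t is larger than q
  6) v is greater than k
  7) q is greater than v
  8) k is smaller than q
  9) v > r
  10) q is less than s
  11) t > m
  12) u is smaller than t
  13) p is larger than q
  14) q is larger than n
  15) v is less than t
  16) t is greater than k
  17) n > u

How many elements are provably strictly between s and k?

3

The relations place k below s. An element lies strictly between them when it is forced above k and also forced below s.
Above k: {m, v, q, t, p}. Below s: {u, r, m, v, n, q}.
Intersection: {m, v, q} — 3.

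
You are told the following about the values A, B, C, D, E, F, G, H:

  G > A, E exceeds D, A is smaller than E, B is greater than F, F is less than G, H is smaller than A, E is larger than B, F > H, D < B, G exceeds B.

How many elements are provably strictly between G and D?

1

Chaining upward from D reaches: B, E.
Chaining downward from G reaches: H, F, A, B.
Strictly between D and G are those in both lists: B — 1 element.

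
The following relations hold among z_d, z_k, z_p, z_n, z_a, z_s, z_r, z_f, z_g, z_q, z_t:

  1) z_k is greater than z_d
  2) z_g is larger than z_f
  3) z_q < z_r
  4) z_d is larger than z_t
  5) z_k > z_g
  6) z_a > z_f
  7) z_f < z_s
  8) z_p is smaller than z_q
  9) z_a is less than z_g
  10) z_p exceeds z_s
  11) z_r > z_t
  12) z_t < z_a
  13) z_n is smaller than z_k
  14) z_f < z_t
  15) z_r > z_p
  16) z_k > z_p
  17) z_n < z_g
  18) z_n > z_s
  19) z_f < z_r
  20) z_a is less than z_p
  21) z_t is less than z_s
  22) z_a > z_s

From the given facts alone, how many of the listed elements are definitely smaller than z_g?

5

Directly below z_g: z_f, z_a, z_n.
One step further: z_t, z_s (5 so far).
Nothing else is reachable below z_g; 5 in all.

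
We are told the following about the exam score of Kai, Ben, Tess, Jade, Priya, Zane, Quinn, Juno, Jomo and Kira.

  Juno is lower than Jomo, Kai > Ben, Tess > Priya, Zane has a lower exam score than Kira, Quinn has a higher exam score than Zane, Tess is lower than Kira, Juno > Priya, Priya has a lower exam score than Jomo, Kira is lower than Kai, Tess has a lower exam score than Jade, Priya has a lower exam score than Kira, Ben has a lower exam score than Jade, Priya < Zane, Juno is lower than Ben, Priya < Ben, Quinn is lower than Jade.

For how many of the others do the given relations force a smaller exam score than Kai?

The elements the relations force below Kai are Priya, Zane, Juno, Tess, Kira, Ben — no chain reaches any other.
That is 6.

6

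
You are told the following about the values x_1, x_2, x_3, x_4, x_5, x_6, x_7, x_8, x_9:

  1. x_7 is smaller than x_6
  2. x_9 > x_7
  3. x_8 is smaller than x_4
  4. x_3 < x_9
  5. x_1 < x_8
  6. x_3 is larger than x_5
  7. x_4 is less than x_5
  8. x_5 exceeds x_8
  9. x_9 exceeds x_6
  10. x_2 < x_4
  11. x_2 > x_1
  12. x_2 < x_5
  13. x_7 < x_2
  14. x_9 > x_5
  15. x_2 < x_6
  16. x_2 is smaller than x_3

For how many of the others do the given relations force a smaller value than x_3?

6

From x_3 the given relations immediately reach x_2, x_5.
From those, x_1, x_7, x_8, x_4 — 6 in total.
Nothing else is reachable below x_3; 6 in all.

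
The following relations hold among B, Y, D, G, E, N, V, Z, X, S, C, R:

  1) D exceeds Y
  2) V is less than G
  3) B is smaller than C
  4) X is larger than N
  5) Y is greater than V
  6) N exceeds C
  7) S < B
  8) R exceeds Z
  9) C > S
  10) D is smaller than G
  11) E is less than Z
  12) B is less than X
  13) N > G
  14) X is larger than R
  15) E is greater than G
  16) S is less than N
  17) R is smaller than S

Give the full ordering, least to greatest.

V < Y < D < G < E < Z < R < S < B < C < N < X

Each adjacent pair is fixed by a given relation: V < Y; Y < D; D < G; G < E; E < Z; Z < R; R < S; S < B; B < C; C < N; N < X. Chaining them end to end gives the full order.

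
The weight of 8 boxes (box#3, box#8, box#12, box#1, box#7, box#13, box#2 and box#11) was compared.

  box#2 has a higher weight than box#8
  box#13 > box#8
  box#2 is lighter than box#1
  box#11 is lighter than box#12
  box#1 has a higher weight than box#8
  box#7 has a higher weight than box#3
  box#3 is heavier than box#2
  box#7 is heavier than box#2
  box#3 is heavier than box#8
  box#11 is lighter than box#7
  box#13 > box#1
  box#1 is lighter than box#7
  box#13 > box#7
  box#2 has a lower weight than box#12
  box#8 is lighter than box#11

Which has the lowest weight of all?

box#8

box#2 is not least since box#8 < box#2; box#3 is not least since box#2 < box#3; box#1 is not least since box#8 < box#1; box#11 is not least since box#8 < box#11; box#7 is not least since box#2 < box#7; box#13 is not least since box#8 < box#13; box#12 is not least since box#2 < box#12.
Only box#8 has nothing below it, so box#8 is the lowest weight.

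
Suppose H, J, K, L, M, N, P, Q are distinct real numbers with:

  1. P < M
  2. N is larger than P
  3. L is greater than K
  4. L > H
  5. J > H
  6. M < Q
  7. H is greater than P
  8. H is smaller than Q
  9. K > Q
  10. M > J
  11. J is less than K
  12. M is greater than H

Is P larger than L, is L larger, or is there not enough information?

L

P < H < J < M < Q < K < L, by transitivity through H, J, M, Q, K.
So L is larger.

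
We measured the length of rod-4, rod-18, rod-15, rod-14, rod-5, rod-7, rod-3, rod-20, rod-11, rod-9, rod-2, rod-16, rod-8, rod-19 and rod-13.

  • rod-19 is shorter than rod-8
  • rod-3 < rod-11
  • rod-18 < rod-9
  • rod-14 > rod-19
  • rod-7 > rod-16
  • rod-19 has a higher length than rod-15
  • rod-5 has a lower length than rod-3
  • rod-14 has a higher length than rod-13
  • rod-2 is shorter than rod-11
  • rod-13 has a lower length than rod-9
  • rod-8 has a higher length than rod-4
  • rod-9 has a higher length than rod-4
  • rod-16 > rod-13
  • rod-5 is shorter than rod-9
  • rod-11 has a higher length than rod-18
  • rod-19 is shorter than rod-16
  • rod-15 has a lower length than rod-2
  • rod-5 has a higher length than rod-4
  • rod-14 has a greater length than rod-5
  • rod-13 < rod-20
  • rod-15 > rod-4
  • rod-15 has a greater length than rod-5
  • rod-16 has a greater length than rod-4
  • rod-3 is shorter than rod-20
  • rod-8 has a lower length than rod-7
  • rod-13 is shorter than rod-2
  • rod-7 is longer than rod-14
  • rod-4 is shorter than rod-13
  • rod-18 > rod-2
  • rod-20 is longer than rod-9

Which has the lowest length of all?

rod-5 is not least since rod-4 < rod-5; rod-3 is not least since rod-5 < rod-3; rod-15 is not least since rod-5 < rod-15; rod-13 is not least since rod-4 < rod-13; rod-2 is not least since rod-13 < rod-2; rod-19 is not least since rod-15 < rod-19; rod-16 is not least since rod-4 < rod-16; rod-18 is not least since rod-2 < rod-18; rod-9 is not least since rod-13 < rod-9; rod-14 is not least since rod-19 < rod-14; rod-8 is not least since rod-4 < rod-8; rod-20 is not least since rod-13 < rod-20; rod-11 is not least since rod-2 < rod-11; rod-7 is not least since rod-8 < rod-7.
Only rod-4 has nothing below it, so rod-4 is the lowest length.

rod-4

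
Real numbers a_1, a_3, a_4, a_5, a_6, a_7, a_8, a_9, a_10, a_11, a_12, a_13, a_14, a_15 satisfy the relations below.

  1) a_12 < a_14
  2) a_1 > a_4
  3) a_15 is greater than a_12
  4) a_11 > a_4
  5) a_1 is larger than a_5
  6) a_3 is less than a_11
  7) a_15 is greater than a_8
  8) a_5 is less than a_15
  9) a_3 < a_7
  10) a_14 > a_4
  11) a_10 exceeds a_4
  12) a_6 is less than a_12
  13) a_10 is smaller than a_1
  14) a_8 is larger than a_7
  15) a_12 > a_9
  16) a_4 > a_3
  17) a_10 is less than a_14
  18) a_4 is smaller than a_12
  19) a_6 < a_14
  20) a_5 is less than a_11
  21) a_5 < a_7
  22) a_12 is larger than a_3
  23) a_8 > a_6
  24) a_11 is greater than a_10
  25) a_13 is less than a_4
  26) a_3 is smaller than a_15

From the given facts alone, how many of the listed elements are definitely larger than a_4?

From a_4 the given relations immediately reach a_10, a_11, a_12, a_14, a_1.
From those, a_15 — 6 in total.
No other element is forced above a_4 by the given relations, so the count is 6.

6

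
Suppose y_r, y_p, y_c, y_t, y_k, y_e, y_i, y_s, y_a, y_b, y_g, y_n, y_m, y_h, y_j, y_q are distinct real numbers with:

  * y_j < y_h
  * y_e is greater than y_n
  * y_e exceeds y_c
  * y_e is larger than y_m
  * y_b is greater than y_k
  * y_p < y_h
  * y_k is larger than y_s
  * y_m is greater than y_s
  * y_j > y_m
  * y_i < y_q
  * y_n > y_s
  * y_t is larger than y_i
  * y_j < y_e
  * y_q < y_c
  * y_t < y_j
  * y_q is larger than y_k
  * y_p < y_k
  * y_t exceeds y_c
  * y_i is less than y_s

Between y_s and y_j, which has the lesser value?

y_s

Following the relations from y_s: y_s < y_k < y_q < y_c < y_t < y_j.
So y_s < y_j; y_s is the smaller of the two.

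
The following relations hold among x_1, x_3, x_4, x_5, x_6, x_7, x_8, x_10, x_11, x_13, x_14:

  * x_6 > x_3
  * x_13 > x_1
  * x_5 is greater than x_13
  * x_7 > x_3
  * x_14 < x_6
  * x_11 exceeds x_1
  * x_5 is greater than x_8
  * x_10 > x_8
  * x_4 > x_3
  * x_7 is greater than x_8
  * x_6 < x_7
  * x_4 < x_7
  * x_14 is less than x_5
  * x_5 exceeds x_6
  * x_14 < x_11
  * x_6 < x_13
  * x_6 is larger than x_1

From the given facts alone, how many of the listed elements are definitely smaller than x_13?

The elements the relations force below x_13 are x_14, x_1, x_3, x_6 — no chain reaches any other.
That is 4.

4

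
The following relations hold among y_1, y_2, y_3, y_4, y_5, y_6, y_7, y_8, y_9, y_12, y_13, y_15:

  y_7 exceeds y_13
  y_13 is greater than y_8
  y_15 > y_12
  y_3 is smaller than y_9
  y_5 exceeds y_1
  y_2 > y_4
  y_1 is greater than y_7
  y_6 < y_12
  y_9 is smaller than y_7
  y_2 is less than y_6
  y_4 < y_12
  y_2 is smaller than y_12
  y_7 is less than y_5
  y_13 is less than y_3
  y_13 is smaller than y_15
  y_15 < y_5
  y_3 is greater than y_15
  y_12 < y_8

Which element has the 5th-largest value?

Chaining the given pairs: y_4 < y_2 < y_6 < y_12 < y_8 < y_13 < y_15 < y_3 < y_9 < y_7 < y_1 < y_5.
The 5th largest is y_3.

y_3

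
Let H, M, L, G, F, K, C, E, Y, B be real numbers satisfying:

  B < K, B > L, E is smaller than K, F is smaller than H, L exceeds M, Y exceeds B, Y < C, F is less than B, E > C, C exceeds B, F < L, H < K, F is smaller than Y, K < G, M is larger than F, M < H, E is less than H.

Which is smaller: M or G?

M < L and L < B give M < B.
Then B < C extends the chain to C.
Then C < E extends the chain to E.
Then E < H extends the chain to H.
With H < K: M < L < B < C < E < H < K.
With K < G: M < L < B < C < E < H < K < G.
So M < G; M is the smaller of the two.

M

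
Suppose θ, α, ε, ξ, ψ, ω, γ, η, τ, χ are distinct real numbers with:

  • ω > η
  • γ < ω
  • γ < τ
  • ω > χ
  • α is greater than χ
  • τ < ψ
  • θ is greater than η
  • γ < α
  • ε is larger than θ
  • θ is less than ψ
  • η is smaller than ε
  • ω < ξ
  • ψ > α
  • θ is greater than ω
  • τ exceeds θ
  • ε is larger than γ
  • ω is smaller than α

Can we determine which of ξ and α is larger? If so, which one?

undetermined

Following every chain through ξ: below ξ we get γ, η, χ, ω.
α is not reached, and no chain runs the other way from α to ξ.
So the given relations leave the order of ξ and α undetermined.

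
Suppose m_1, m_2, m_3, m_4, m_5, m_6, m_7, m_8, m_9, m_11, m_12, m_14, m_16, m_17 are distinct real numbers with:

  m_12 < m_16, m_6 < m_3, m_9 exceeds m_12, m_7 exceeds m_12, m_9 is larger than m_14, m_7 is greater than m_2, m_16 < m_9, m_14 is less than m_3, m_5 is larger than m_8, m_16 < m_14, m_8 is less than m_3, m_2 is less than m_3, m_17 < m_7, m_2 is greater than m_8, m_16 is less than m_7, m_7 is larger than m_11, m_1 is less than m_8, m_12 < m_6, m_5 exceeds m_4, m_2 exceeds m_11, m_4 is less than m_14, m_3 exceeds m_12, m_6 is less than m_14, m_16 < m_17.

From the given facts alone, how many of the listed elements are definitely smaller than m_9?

5

The elements the relations force below m_9 are m_12, m_6, m_16, m_4, m_14 — no chain reaches any other.
That is 5.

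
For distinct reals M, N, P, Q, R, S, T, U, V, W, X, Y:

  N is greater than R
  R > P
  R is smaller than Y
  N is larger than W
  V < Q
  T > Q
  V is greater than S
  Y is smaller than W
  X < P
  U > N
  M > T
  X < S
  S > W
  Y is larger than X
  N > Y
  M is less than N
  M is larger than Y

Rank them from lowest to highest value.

X < P < R < Y < W < S < V < Q < T < M < N < U

Nothing is placed below X, so it is least; from there X < P; P < R; R < Y; Y < W; W < S; S < V; V < Q; Q < T; T < M; M < N; N < U, each given directly.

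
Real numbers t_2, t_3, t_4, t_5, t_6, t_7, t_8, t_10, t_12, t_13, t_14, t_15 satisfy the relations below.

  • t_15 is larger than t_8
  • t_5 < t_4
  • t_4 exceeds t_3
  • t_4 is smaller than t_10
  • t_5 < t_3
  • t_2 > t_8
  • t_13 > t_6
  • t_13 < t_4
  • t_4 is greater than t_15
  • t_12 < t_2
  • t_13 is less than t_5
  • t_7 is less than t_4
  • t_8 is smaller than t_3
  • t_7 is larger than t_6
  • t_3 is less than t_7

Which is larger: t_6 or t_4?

t_6 < t_13 < t_5 < t_3 < t_7 < t_4, by transitivity through t_13, t_5, t_3, t_7.
So t_6 < t_4; t_4 is the larger of the two.

t_4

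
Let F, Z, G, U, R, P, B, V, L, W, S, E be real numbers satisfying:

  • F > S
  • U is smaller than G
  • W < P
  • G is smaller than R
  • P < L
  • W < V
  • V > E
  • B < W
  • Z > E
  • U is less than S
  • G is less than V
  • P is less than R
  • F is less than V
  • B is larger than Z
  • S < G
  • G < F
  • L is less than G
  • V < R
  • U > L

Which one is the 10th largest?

B

The consecutive relations fix a unique order: E < Z < B < W < P < L < U < S < G < F < V < R.
Counting 10 from the largest end gives B.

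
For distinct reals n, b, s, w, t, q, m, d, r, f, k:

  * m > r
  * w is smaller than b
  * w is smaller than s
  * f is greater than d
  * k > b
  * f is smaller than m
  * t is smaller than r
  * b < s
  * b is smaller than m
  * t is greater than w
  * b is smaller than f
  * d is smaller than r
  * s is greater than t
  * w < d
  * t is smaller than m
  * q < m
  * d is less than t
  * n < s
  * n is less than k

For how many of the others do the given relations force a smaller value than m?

The elements the relations force below m are w, q, d, b, t, f, r — no chain reaches any other.
That is 7.

7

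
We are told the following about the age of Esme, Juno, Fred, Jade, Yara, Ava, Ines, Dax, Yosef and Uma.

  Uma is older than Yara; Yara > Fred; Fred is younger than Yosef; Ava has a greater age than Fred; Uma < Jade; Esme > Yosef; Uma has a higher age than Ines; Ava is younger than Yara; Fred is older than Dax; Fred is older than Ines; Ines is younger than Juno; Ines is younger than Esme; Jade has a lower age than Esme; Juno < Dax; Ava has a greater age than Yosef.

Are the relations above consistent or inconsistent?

Every relation is compatible with Ines < Juno < Dax < Fred < Yosef < Ava < Yara < Uma < Jade < Esme; the set is consistent.

consistent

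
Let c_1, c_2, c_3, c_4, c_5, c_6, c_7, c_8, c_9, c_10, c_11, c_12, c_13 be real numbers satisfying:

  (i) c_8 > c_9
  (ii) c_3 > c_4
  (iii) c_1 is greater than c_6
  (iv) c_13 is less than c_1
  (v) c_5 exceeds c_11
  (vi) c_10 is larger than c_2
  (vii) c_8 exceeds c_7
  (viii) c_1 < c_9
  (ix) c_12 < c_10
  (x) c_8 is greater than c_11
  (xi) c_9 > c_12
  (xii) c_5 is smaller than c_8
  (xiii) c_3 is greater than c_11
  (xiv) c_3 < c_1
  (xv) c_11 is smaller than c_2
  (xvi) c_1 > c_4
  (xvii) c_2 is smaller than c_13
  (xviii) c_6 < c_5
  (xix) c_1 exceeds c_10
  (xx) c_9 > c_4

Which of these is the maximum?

c_12 is not greatest since c_12 < c_9; c_11 is not greatest since c_11 < c_8; c_2 is not greatest since c_2 < c_13; c_4 is not greatest since c_4 < c_9; c_13 is not greatest since c_13 < c_1; c_3 is not greatest since c_3 < c_1; c_10 is not greatest since c_10 < c_1; c_6 is not greatest since c_6 < c_5; c_1 is not greatest since c_1 < c_9; c_9 is not greatest since c_9 < c_8; c_7 is not greatest since c_7 < c_8; c_5 is not greatest since c_5 < c_8.
Only c_8 has nothing above it, so c_8 is the maximum.

c_8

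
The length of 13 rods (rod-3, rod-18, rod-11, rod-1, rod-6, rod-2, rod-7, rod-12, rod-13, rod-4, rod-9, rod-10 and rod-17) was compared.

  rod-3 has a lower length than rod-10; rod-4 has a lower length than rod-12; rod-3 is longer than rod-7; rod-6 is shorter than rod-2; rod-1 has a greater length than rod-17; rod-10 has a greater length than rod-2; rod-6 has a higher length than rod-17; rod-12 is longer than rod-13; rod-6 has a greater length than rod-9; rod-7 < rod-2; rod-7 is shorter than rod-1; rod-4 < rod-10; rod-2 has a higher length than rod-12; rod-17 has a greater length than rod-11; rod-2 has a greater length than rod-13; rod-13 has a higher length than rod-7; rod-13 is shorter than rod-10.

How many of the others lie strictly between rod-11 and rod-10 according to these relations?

The relations place rod-11 below rod-10. An element lies strictly between them when it is forced above rod-11 and also forced below rod-10.
Above rod-11: {rod-17, rod-1, rod-6, rod-2}. Below rod-10: {rod-7, rod-4, rod-13, rod-3, rod-17, rod-12, rod-9, rod-6, rod-2}.
Intersection: {rod-17, rod-6, rod-2} — 3.

3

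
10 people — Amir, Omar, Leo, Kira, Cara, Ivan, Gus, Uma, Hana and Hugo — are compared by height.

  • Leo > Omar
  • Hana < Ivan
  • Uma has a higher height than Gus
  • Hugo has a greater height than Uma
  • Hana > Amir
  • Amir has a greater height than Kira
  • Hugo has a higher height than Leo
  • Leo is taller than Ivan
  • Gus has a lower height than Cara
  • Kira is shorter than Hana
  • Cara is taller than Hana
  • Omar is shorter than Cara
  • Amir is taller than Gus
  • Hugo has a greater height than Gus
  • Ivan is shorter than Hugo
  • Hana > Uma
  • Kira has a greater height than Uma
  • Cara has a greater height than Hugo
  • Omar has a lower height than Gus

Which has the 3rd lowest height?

The consecutive relations fix a unique order: Omar < Gus < Uma < Kira < Amir < Hana < Ivan < Leo < Hugo < Cara.
Counting 3 from the smallest end gives Uma.

Uma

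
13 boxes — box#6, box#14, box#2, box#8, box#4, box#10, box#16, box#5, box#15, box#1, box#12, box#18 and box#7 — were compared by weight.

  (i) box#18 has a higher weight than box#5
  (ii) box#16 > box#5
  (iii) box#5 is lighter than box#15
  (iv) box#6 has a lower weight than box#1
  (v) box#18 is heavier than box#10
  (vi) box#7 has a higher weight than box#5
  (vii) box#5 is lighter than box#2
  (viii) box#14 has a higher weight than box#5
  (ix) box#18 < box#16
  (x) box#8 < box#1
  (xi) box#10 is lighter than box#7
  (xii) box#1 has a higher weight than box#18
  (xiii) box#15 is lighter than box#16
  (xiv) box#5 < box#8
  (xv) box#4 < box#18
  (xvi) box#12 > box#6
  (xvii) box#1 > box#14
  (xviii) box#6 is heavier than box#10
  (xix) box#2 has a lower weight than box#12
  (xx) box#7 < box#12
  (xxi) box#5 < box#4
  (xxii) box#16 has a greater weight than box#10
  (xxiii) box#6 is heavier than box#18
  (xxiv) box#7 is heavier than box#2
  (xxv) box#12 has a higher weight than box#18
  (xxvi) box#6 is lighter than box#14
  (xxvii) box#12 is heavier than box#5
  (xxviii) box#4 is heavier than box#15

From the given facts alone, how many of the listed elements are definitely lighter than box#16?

Directly below box#16: box#5, box#15, box#10, box#18.
One step further: box#4 (5 so far).
No other element is forced below box#16 by the given relations, so the count is 5.

5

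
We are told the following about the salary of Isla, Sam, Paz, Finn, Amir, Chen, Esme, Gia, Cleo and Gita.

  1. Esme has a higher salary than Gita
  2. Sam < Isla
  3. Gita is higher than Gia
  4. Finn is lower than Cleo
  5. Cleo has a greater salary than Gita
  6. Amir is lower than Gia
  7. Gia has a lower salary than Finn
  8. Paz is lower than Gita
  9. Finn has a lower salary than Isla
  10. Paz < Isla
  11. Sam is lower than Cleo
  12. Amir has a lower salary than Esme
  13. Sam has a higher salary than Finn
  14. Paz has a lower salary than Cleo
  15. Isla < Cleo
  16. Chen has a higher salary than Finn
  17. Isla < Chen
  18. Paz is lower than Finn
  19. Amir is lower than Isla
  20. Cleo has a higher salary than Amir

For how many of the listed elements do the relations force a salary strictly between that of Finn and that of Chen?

2

The relations place Finn below Chen. An element lies strictly between them when it is forced above Finn and also forced below Chen.
Above Finn: {Sam, Isla, Cleo}. Below Chen: {Amir, Paz, Gia, Sam, Isla}.
Intersection: {Sam, Isla} — 2.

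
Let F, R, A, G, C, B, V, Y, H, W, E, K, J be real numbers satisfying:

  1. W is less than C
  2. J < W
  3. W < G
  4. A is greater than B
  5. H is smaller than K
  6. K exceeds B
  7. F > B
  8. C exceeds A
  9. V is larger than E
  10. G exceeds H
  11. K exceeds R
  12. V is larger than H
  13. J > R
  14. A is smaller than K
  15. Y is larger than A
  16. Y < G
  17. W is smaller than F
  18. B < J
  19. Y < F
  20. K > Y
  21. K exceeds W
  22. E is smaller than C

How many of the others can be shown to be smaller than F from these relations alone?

From F the given relations immediately reach B, W, Y.
From those, J, A — 5 in total.
From those, R — 6 in total.
No other element is forced below F by the given relations, so the count is 6.

6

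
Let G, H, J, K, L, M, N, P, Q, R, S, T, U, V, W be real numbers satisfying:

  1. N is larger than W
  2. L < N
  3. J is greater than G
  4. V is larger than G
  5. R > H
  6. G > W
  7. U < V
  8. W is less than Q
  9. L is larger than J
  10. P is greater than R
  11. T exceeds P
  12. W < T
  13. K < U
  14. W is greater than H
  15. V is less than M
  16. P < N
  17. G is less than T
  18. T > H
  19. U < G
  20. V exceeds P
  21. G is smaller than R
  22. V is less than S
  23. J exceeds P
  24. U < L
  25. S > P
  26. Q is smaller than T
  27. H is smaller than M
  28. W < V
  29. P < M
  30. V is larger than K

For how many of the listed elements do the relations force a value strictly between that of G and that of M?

The relations place G below M. An element lies strictly between them when it is forced above G and also forced below M.
Above G: {R, P, V, J, L, N, T, S}. Below M: {H, K, U, W, R, P, V}.
Intersection: {R, P, V} — 3.

3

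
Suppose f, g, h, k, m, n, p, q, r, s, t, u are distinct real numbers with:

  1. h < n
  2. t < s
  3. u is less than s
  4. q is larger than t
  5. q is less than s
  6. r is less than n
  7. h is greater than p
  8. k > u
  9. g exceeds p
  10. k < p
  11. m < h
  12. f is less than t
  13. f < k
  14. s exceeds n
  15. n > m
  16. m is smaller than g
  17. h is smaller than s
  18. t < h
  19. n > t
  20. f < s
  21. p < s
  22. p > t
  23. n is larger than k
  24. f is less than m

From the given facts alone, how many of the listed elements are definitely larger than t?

6

The elements the relations force above t are p, h, q, g, n, s — no chain reaches any other.
That is 6.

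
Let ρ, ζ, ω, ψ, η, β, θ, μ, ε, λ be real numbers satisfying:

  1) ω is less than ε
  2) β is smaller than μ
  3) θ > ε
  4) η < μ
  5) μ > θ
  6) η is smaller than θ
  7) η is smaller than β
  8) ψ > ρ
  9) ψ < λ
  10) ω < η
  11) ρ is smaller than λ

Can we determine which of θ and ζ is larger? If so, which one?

Following every chain through ζ: nothing is chained to ζ.
θ is not reached, and no chain runs the other way from θ to ζ.
So the given relations leave the order of ζ and θ undetermined.

undetermined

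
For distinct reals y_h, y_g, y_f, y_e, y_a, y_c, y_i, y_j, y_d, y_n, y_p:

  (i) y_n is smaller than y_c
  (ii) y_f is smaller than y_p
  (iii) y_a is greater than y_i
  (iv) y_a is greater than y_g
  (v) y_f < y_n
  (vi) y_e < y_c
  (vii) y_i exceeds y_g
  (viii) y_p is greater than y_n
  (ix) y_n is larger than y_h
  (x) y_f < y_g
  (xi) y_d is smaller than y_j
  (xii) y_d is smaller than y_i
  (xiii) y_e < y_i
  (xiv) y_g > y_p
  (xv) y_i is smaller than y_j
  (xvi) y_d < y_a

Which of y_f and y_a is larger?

y_a

y_f < y_n and y_n < y_p give y_f < y_p.
With y_p < y_g: y_f < y_n < y_p < y_g.
Then y_g < y_i extends the chain to y_i.
With y_i < y_a: y_f < y_n < y_p < y_g < y_i < y_a.
So y_f < y_a; y_a is the larger of the two.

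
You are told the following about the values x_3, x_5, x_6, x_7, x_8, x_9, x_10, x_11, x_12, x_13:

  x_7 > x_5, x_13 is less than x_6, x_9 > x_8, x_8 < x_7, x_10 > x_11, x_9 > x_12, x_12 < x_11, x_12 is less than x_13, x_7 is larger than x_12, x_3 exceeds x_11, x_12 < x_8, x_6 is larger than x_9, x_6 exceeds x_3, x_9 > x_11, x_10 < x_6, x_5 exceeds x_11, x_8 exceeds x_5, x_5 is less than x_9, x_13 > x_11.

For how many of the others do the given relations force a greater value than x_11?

Directly above x_11: x_5, x_9, x_10, x_3, x_13.
One step further: x_8, x_7, x_6 (8 so far).
No other element is forced above x_11 by the given relations, so the count is 8.

8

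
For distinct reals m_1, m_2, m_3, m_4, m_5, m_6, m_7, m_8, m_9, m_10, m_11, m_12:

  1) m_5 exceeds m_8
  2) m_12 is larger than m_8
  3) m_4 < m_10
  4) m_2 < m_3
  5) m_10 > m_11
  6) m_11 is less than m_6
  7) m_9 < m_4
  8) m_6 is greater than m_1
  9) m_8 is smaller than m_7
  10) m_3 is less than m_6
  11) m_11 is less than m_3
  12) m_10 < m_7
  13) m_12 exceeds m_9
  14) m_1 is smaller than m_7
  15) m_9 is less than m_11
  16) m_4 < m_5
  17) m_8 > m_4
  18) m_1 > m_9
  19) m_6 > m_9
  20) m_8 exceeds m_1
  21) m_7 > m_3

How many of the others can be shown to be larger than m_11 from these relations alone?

From m_11 the given relations immediately reach m_3, m_6, m_10.
From those, m_7 — 4 in total.
No other element is forced above m_11 by the given relations, so the count is 4.

4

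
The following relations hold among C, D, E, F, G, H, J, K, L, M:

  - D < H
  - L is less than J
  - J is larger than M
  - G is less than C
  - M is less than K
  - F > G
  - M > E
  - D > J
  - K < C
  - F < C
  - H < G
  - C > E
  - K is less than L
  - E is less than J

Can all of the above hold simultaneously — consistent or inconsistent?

The single ordering E < M < K < L < J < D < H < G < F < C satisfies every listed relation, so no contradiction arises.

consistent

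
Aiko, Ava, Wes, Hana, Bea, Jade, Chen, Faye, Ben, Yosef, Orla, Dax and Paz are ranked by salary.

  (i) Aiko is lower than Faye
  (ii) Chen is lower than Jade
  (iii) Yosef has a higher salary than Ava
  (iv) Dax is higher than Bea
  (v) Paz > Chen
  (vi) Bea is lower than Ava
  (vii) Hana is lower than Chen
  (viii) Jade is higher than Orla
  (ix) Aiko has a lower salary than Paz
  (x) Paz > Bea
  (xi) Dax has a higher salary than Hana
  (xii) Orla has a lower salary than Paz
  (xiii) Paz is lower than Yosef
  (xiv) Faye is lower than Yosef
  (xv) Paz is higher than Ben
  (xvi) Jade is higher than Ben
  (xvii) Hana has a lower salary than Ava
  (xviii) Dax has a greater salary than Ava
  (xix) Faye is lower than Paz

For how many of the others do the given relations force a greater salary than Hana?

Directly above Hana: Chen, Ava, Dax.
One step further: Jade, Paz, Yosef (6 so far).
No other element is forced above Hana by the given relations, so the count is 6.

6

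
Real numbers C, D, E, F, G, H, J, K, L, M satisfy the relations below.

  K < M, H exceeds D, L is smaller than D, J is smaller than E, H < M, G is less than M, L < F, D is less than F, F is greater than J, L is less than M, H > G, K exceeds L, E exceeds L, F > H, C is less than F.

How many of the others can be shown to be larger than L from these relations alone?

From L the given relations immediately reach E, D, K, F, M.
From those, H — 6 in total.
No other element is forced above L by the given relations, so the count is 6.

6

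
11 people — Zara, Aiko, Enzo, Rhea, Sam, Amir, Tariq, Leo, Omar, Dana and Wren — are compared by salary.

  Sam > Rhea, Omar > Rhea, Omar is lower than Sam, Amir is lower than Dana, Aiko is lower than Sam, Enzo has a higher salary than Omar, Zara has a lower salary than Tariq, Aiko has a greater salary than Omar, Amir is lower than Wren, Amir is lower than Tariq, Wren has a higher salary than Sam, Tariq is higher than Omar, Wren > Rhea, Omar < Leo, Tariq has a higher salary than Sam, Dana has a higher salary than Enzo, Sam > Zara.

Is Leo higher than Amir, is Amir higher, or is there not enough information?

undetermined

Following every chain through Amir: above Amir we get Dana, Tariq, Wren.
Leo is not reached, and no chain runs the other way from Leo to Amir.
So the given relations leave the order of Amir and Leo undetermined.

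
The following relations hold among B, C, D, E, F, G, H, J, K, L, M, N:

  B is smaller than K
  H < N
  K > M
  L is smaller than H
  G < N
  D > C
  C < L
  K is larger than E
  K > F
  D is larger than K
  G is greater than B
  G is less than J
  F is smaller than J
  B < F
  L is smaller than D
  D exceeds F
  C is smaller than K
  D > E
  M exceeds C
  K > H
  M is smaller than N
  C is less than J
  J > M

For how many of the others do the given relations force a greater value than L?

4

Directly above L: H, D.
One step further: N, K (4 so far).
No other element is forced above L by the given relations, so the count is 4.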